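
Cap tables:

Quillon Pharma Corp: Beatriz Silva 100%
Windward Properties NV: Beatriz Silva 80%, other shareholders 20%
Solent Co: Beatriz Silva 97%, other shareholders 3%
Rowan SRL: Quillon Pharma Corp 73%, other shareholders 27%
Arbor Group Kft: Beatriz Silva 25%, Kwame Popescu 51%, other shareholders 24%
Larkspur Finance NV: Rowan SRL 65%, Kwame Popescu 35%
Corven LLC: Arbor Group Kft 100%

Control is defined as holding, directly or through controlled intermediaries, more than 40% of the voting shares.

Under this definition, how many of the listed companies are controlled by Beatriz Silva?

5

Beatriz holds 100% of Quillon, so Beatriz controls Quillon.
Beatriz holds 80% of Windward, so Beatriz controls Windward.
Beatriz holds 97% of Solent, so Beatriz controls Solent.
Quillon holds 73% of Rowan, so Beatriz controls Rowan.
Rowan holds 65% of Larkspur, so Beatriz controls Larkspur.
No other company's threshold is met.
Beatriz controls 5 companies.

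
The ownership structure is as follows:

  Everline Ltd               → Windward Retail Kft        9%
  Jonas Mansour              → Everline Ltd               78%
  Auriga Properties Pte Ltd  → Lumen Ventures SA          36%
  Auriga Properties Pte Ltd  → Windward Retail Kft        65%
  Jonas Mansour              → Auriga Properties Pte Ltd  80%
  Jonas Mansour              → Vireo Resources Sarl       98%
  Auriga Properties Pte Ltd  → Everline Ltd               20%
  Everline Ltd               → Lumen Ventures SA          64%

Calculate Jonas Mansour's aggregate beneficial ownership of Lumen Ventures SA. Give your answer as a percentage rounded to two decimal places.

Jonas reaches Lumen along 3 paths.
Via Auriga: 80% × 36% = 28.8%.
Via Auriga → Everline: 80% × 20% × 64% = 10.24%.
Via Everline: 78% × 64% = 49.92%.
Total: 28.8% + 10.24% + 49.92% = 88.96%.

88.96%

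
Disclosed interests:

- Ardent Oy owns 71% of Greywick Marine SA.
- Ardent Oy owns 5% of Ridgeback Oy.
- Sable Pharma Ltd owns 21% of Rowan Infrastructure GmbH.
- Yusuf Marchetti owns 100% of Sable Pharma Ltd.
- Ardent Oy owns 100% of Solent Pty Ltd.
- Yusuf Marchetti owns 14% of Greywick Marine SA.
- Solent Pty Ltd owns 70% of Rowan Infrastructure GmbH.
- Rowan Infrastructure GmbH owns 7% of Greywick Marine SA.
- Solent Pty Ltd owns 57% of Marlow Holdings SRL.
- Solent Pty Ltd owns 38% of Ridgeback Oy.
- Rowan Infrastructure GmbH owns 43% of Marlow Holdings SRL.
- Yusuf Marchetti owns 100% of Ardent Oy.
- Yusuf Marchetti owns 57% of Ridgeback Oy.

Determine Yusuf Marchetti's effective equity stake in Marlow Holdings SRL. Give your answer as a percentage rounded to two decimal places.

Yusuf reaches Marlow along 3 paths.
Via Ardent → Solent: 100% × 100% × 57% = 57%.
Via Ardent → Solent → Rowan: 100% × 100% × 70% × 43% = 30.1%.
Via Sable → Rowan: 100% × 21% × 43% = 9.03%.
Total: 57% + 30.1% + 9.03% = 96.13%.

96.13%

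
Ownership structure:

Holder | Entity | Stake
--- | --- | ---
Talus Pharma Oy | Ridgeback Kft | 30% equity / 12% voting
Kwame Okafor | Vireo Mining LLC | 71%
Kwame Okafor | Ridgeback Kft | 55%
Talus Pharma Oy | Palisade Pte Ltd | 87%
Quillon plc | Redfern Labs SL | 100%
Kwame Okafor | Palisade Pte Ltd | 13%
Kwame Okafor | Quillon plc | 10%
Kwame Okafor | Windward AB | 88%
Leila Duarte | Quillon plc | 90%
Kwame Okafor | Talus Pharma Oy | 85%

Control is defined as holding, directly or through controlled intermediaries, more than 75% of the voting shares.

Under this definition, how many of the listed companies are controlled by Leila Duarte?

Leila holds 90% of Quillon, so Leila controls Quillon.
Quillon holds 100% of Redfern, so Leila controls Redfern.
No other company's threshold is met.
Leila controls 2 companies.

2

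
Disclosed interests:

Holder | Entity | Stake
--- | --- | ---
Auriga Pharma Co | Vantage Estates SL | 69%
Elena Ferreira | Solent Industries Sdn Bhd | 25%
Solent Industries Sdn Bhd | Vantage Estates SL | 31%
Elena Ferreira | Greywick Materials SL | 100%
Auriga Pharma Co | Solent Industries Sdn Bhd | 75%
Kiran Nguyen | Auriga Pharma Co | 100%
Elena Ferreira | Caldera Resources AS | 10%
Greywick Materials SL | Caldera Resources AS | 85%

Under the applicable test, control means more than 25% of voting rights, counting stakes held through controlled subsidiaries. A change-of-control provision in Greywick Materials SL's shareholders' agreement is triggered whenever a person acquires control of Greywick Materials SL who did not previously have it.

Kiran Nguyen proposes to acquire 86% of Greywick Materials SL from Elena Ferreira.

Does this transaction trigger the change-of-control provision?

Yes

The purchase adds only to Kiran's holdings (Elena's stake shrinks), so Kiran is the only person who could newly come to control Greywick.
Kiran holds 100% of Auriga, so Kiran controls Auriga.
Auriga holds 75% of Solent, so Kiran controls Solent.
Solent and Auriga together hold 31% + 69% = 100% of Vantage, so Kiran controls Vantage.
Neither Kiran nor any entity Kiran controls holds any voting interest in Greywick.
So before the transaction, Kiran does not control Greywick.
After the purchase, Kiran holds 86% of Greywick directly, and Elena's stake falls to 14%.
Kiran holds 86% of Greywick, so Kiran controls Greywick.
Kiran did not control Greywick before and does after, so the clause is triggered.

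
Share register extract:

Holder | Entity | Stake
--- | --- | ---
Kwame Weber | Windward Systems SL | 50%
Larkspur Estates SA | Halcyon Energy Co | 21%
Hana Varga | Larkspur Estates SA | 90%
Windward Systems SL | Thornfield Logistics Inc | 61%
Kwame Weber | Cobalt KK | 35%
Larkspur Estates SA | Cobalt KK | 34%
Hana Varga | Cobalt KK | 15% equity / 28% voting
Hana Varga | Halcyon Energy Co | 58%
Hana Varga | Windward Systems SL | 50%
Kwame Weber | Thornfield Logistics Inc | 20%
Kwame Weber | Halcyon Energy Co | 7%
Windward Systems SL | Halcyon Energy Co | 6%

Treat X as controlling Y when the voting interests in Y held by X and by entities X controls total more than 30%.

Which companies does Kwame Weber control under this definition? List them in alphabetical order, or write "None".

Cobalt KK, Thornfield Logistics Inc, Windward Systems SL

Kwame holds 50% of Windward, so Kwame controls Windward.
Kwame and Windward together hold 20% + 61% = 81% of Thornfield, so Kwame controls Thornfield.
Kwame holds 35% of Cobalt, so Kwame controls Cobalt.
No other company's threshold is met.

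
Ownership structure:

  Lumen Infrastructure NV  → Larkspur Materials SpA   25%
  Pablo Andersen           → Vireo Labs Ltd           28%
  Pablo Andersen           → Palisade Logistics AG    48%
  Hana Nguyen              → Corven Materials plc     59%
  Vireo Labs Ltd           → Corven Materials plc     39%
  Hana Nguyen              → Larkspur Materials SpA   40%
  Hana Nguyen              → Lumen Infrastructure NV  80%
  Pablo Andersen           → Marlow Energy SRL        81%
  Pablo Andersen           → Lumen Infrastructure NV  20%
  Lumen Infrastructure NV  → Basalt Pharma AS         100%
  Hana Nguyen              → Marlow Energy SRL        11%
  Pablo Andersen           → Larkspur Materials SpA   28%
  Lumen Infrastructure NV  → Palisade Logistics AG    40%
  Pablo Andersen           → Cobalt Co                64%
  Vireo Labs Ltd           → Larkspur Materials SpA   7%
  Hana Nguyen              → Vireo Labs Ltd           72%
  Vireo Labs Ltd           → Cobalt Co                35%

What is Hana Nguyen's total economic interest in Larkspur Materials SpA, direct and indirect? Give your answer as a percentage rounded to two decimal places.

Hana reaches Larkspur along 3 paths.
Via Lumen: 80% × 25% = 20%.
Direct stake: 40% = 40%.
Via Vireo: 72% × 7% = 5.04%.
Total: 20% + 40% + 5.04% = 65.04%.

65.04%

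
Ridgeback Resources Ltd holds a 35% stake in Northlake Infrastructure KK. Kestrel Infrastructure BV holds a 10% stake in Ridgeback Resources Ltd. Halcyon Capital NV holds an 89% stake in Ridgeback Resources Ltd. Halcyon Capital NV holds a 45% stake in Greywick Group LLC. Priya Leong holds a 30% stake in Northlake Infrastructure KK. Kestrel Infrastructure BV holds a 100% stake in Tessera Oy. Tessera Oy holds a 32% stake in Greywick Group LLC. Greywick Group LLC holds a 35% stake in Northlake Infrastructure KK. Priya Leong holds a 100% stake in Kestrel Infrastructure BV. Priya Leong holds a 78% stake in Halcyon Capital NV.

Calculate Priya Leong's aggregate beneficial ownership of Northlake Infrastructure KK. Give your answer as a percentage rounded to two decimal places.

Priya reaches Northlake along 5 paths.
Via Kestrel → Tessera → Greywick: 100% × 100% × 32% × 35% = 11.2%.
Via Halcyon → Greywick: 78% × 45% × 35% = 12.285%.
Direct stake: 30% = 30%.
Via Kestrel → Ridgeback: 100% × 10% × 35% = 3.5%.
Via Halcyon → Ridgeback: 78% × 89% × 35% = 24.297%.
Total: 11.2% + 12.285% + 30% + 3.5% + 24.297% = 81.282%.
Rounded: 81.28%.

81.28%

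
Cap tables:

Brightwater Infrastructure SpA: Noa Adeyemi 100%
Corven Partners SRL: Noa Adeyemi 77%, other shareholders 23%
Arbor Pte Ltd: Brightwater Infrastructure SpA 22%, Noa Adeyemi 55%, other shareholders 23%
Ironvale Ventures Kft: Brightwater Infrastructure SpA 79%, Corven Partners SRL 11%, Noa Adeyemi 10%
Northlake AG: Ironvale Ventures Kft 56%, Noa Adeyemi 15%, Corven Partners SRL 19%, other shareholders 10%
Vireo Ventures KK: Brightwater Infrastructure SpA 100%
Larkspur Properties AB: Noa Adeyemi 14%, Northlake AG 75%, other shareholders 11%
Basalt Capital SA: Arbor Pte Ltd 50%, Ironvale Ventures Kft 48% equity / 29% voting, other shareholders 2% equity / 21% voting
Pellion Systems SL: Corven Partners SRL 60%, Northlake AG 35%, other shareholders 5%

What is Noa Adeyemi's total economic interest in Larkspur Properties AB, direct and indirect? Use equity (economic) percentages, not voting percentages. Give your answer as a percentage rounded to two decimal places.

77.16%

Noa reaches Larkspur along 6 paths.
Direct stake: 14% = 14%.
Via Brightwater → Ironvale → Northlake: 100% × 79% × 56% × 75% = 33.18%.
Via Corven → Ironvale → Northlake: 77% × 11% × 56% × 75% = 3.5574%.
Via Ironvale → Northlake: 10% × 56% × 75% = 4.2%.
Via Northlake: 15% × 75% = 11.25%.
Via Corven → Northlake: 77% × 19% × 75% = 10.9725%.
Total: 14% + 33.18% + 3.5574% + 4.2% + 11.25% + 10.9725% = 77.1599%.
Rounded: 77.16%.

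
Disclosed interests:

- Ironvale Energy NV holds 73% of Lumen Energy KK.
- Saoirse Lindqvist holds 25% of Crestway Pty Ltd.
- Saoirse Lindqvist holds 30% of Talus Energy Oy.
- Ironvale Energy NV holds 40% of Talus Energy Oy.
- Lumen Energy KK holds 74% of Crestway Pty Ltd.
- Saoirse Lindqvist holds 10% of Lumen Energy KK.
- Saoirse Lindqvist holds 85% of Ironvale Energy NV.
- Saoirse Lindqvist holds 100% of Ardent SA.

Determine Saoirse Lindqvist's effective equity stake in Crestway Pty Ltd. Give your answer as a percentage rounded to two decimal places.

Saoirse reaches Crestway along 3 paths.
Direct stake: 25% = 25%.
Via Ironvale → Lumen: 85% × 73% × 74% = 45.917%.
Via Lumen: 10% × 74% = 7.4%.
Total: 25% + 45.917% + 7.4% = 78.317%.
Rounded: 78.32%.

78.32%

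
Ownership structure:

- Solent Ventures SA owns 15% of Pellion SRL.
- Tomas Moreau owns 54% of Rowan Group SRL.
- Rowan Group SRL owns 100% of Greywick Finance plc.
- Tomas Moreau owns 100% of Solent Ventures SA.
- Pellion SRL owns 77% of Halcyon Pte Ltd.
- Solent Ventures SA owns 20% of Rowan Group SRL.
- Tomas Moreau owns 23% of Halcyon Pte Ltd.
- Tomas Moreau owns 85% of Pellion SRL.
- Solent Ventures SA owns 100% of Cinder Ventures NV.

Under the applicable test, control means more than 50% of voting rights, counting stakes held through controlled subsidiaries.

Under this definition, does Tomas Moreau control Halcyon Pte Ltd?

Yes

Tomas holds 100% of Solent, so Tomas controls Solent.
Tomas and Solent together hold 85% + 15% = 100% of Pellion, so Tomas controls Pellion.
Pellion and Tomas together hold 77% + 23% = 100% of Halcyon, so Tomas controls Halcyon.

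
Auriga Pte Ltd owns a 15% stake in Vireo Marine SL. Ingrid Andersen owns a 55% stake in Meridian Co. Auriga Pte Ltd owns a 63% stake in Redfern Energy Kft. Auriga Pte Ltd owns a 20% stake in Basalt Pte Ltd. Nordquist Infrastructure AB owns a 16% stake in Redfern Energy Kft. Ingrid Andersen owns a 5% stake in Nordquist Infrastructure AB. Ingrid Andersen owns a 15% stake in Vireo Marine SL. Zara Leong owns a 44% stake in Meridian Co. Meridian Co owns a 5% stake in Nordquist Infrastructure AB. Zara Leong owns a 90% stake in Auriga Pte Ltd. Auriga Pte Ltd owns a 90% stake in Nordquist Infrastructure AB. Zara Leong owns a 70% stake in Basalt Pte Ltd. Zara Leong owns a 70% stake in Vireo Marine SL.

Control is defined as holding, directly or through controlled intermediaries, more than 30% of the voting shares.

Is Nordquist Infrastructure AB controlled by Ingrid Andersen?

No

Ingrid holds 55% of Meridian, so Ingrid controls Meridian.
In Nordquist, Ingrid's side holds only 5% + 5% = 10%, not > 30%.
So Ingrid does not control Nordquist.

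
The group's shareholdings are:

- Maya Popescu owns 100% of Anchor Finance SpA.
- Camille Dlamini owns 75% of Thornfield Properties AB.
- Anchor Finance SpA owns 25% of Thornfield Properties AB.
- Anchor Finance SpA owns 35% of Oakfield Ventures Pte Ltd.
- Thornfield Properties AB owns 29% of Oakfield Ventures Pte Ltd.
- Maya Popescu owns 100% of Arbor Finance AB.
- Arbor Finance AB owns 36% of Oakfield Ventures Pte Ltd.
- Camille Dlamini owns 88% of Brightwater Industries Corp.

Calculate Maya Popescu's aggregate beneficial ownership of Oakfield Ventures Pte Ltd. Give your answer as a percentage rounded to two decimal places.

78.25%

Maya reaches Oakfield along 3 paths.
Via Arbor: 100% × 36% = 36%.
Via Anchor → Thornfield: 100% × 25% × 29% = 7.25%.
Via Anchor: 100% × 35% = 35%.
Total: 36% + 7.25% + 35% = 78.25%.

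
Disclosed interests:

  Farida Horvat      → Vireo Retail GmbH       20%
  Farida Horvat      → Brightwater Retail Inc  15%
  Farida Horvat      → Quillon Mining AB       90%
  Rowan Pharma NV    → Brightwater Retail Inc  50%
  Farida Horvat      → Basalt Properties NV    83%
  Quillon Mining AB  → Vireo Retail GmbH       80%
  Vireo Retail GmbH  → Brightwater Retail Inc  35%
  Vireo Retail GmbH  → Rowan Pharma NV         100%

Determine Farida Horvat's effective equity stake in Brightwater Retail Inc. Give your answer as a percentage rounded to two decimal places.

Farida reaches Brightwater along 5 paths.
Via Quillon → Vireo: 90% × 80% × 35% = 25.2%.
Via Vireo: 20% × 35% = 7%.
Direct stake: 15% = 15%.
Via Quillon → Vireo → Rowan: 90% × 80% × 100% × 50% = 36%.
Via Vireo → Rowan: 20% × 100% × 50% = 10%.
Total: 25.2% + 7% + 15% + 36% + 10% = 93.2%.
Rounded: 93.20%.

93.20%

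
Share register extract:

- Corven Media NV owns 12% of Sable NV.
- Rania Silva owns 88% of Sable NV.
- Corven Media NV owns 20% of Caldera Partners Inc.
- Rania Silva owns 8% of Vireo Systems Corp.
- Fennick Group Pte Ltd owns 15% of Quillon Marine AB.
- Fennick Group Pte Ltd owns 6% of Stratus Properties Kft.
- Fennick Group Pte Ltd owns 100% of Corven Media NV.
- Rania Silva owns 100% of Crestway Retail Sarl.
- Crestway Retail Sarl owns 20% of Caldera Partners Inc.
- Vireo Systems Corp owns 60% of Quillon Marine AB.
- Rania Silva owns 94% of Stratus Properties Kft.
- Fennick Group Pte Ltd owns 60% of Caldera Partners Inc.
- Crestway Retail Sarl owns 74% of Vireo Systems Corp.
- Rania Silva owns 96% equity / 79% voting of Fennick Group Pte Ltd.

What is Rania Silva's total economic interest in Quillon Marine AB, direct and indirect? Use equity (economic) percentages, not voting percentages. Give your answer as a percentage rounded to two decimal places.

63.60%

Rania reaches Quillon along 3 paths.
Via Fennick: 96% × 15% = 14.4%.
Via Vireo: 8% × 60% = 4.8%.
Via Crestway → Vireo: 100% × 74% × 60% = 44.4%.
Total: 14.4% + 4.8% + 44.4% = 63.6%.
Rounded: 63.60%.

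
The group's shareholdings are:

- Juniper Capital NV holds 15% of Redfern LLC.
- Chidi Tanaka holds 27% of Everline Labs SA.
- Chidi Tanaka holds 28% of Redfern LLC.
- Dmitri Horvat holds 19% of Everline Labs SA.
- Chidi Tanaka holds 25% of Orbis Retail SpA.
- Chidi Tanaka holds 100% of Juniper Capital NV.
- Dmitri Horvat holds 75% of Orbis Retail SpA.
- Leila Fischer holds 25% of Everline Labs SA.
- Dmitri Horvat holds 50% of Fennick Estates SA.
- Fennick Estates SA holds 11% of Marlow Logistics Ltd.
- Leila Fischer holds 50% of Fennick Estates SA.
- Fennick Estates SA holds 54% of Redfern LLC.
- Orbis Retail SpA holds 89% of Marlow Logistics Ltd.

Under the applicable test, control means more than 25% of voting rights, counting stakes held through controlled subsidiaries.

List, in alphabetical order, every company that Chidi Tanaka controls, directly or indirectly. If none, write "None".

Everline Labs SA, Juniper Capital NV, Redfern LLC

Chidi holds 27% of Everline, so Chidi controls Everline.
Chidi holds 100% of Juniper, so Chidi controls Juniper.
Juniper and Chidi together hold 15% + 28% = 43% of Redfern, so Chidi controls Redfern.
No other company's threshold is met.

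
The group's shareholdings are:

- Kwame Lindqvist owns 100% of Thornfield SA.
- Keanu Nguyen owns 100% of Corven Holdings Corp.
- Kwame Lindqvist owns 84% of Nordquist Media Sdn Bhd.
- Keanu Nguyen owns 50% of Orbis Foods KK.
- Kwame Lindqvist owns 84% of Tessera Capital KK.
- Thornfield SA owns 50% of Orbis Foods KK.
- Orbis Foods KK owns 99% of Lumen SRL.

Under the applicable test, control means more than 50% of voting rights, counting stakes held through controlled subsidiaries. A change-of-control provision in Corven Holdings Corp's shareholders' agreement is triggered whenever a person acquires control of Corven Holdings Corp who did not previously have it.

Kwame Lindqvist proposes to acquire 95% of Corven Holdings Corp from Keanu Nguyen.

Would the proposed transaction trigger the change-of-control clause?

The purchase adds only to Kwame's holdings (Keanu's stake shrinks), so Kwame is the only person who could newly come to control Corven.
Kwame holds 100% of Thornfield, so Kwame controls Thornfield.
Kwame holds 84% of Tessera, so Kwame controls Tessera.
Kwame holds 84% of Nordquist, so Kwame controls Nordquist.
Neither Kwame nor any entity Kwame controls holds any voting interest in Corven.
So before the transaction, Kwame does not control Corven.
After the purchase, Kwame holds 95% of Corven directly, and Keanu's stake falls to 5%.
Kwame holds 95% of Corven, so Kwame controls Corven.
Kwame did not control Corven before and does after, so the clause is triggered.

Yes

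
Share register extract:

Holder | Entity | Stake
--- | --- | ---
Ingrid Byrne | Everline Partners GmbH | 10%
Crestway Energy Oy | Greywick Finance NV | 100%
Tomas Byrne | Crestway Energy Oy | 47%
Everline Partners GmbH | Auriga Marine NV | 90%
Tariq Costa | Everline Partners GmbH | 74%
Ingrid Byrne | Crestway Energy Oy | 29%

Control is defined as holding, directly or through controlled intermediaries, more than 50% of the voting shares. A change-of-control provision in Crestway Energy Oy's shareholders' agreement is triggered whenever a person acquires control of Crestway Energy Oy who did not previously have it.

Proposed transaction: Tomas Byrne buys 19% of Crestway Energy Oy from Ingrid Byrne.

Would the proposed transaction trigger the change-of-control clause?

The purchase adds only to Tomas's holdings (Ingrid's stake shrinks), so Tomas is the only person who could newly come to control Crestway.
Tomas's largest direct stake is 47% in Crestway, which does not meet the threshold, so Tomas controls no company.
In Crestway, Tomas's side holds only 47%, not > 50%.
So before the transaction, Tomas does not control Crestway.
After the purchase, Tomas's direct stake in Crestway rises to 47% + 19% = 66%, and Ingrid's stake falls to 10%.
Tomas holds 66% of Crestway, so Tomas controls Crestway.
Tomas did not control Crestway before and does after, so the clause is triggered.

Yes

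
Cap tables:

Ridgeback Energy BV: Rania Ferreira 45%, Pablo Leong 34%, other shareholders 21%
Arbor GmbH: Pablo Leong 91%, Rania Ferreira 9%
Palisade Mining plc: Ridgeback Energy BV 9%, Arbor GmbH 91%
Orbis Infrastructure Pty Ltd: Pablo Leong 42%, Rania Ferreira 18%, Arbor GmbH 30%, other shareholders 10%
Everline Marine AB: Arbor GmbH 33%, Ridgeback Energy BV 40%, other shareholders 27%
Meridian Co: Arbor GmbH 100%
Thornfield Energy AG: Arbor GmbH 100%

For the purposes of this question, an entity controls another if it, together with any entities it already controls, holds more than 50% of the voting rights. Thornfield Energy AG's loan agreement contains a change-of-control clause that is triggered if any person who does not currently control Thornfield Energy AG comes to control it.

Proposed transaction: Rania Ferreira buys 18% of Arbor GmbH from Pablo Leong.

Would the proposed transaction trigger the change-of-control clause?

No

The purchase adds only to Rania's holdings (Pablo's stake shrinks), so Rania is the only person who could newly come to control Thornfield.
Rania's largest direct stake is 45% in Ridgeback, which does not meet the threshold, so Rania controls no company.
Neither Rania nor any entity Rania controls holds any voting interest in Thornfield.
So before the transaction, Rania does not control Thornfield.
After the purchase, Rania's direct stake in Arbor rises to 9% + 18% = 27%, and Pablo's stake falls to 73%.
Rania's side now holds 27% of Arbor, not > 50%, so Rania still does not control Arbor.
After the transaction, neither Rania nor any entity Rania controls holds a voting interest in Thornfield, so Rania still does not control it.
No new person acquires control, so the clause is not triggered.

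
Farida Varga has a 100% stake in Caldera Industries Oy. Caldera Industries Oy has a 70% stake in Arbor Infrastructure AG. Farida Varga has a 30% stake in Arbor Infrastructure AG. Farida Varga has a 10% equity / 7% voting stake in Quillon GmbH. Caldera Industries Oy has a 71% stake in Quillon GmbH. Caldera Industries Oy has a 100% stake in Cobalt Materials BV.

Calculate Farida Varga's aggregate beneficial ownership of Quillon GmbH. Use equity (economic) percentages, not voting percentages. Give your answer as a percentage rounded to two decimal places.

81.00%

Farida reaches Quillon along 2 paths.
Via Caldera: 100% × 71% = 71%.
Direct stake: 10% = 10%.
Total: 71% + 10% = 81%.
Rounded: 81.00%.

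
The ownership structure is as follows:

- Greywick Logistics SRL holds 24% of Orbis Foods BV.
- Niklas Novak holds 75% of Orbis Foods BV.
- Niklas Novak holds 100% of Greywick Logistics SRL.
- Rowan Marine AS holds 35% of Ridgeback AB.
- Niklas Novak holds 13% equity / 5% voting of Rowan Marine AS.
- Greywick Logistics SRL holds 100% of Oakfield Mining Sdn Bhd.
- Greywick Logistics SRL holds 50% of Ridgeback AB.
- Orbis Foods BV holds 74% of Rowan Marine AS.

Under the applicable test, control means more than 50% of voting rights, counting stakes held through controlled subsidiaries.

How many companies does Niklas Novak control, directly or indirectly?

5

Niklas holds 100% of Greywick, so Niklas controls Greywick.
Niklas and Greywick together hold 75% + 24% = 99% of Orbis, so Niklas controls Orbis.
Niklas and Orbis together hold 5% + 74% = 79% of Rowan, so Niklas controls Rowan.
Greywick holds 100% of Oakfield, so Niklas controls Oakfield.
Greywick and Rowan together hold 50% + 35% = 85% of Ridgeback, so Niklas controls Ridgeback.
Niklas controls 5 companies.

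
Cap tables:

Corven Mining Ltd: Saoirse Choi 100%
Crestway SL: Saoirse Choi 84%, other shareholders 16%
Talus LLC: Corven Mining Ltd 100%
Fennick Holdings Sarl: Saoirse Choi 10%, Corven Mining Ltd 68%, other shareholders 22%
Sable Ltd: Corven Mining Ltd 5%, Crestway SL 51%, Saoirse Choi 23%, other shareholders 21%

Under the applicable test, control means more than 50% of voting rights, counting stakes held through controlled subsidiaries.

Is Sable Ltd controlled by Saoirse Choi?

Yes

Saoirse holds 100% of Corven, so Saoirse controls Corven.
Saoirse holds 84% of Crestway, so Saoirse controls Crestway.
Corven and Crestway and Saoirse together hold 5% + 51% + 23% = 79% of Sable, so Saoirse controls Sable.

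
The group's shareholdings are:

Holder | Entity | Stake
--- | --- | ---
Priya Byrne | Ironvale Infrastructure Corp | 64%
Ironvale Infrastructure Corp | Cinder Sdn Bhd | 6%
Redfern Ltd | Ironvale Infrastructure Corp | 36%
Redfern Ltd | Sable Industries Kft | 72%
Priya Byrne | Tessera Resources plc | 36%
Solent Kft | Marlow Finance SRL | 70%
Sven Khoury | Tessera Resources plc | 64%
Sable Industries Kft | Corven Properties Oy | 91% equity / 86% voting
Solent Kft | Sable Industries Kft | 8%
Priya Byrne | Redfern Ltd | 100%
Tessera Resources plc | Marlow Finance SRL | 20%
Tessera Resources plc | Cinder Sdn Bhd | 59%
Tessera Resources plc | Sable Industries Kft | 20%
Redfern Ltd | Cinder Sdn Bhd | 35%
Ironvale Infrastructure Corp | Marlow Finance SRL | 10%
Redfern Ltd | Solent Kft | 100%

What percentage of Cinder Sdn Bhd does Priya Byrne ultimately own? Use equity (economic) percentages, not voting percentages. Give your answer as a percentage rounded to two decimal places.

Priya reaches Cinder along 4 paths.
Via Tessera: 36% × 59% = 21.24%.
Via Redfern: 100% × 35% = 35%.
Via Ironvale: 64% × 6% = 3.84%.
Via Redfern → Ironvale: 100% × 36% × 6% = 2.16%.
Total: 21.24% + 35% + 3.84% + 2.16% = 62.24%.

62.24%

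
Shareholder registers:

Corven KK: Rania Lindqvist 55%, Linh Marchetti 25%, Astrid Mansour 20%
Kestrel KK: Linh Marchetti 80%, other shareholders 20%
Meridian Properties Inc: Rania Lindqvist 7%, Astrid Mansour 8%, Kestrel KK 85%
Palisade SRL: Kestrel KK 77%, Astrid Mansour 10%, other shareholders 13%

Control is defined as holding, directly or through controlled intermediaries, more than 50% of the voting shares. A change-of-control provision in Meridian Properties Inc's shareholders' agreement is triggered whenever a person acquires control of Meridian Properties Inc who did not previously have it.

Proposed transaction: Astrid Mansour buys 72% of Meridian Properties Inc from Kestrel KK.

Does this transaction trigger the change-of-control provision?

The purchase adds only to Astrid's holdings (Kestrel's stake shrinks), so Astrid is the only person who could newly come to control Meridian.
Astrid's largest direct stake is 20% in Corven, which does not meet the threshold, so Astrid controls no company.
In Meridian, Astrid's side holds only 8%, not > 50%.
So before the transaction, Astrid does not control Meridian.
After the purchase, Astrid's direct stake in Meridian rises to 8% + 72% = 80%, and Kestrel's stake falls to 13%.
Astrid holds 80% of Meridian, so Astrid controls Meridian.
Astrid did not control Meridian before and does after, so the clause is triggered.

Yes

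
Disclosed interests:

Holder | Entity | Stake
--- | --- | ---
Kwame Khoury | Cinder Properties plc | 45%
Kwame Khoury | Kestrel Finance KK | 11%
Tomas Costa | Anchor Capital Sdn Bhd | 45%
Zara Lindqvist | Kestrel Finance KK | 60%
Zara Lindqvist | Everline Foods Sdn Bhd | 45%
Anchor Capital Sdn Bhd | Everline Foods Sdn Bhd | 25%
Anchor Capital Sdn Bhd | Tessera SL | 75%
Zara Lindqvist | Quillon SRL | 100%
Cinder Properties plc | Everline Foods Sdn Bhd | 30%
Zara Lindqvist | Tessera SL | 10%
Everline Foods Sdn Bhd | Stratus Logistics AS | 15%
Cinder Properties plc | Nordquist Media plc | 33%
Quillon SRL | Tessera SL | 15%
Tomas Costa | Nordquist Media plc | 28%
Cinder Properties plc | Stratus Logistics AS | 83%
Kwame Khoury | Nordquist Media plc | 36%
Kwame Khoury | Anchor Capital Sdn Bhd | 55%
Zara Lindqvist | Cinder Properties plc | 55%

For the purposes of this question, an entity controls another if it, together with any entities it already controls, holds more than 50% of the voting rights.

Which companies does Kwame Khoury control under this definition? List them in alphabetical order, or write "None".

Kwame holds 55% of Anchor, so Kwame controls Anchor.
Anchor holds 75% of Tessera, so Kwame controls Tessera.
No other company's threshold is met.

Anchor Capital Sdn Bhd, Tessera SL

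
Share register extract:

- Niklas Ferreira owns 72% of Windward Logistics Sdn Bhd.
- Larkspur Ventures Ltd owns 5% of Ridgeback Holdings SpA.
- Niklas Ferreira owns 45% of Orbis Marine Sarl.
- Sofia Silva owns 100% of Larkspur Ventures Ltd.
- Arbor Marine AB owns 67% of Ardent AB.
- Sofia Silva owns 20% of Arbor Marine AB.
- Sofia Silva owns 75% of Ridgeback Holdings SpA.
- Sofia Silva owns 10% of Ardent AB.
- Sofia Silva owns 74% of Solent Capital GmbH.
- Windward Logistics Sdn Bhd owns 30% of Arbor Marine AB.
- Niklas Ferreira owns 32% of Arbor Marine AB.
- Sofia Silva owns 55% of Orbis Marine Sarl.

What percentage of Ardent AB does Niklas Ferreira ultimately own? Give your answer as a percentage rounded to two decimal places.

35.91%

Niklas reaches Ardent along 2 paths.
Via Windward → Arbor: 72% × 30% × 67% = 14.472%.
Via Arbor: 32% × 67% = 21.44%.
Total: 14.472% + 21.44% = 35.912%.
Rounded: 35.91%.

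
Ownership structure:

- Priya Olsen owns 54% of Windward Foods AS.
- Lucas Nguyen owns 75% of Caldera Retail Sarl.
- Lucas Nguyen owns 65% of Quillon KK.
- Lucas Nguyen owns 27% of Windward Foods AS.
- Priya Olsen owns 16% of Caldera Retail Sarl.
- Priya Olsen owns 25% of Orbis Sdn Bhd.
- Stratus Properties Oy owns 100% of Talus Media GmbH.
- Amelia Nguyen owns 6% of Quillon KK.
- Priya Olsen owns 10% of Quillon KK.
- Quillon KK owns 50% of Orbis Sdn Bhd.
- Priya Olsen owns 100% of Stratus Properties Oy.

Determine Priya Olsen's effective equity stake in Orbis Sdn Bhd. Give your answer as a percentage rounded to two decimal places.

Priya reaches Orbis along 2 paths.
Direct stake: 25% = 25%.
Via Quillon: 10% × 50% = 5%.
Total: 25% + 5% = 30%.
Rounded: 30.00%.

30.00%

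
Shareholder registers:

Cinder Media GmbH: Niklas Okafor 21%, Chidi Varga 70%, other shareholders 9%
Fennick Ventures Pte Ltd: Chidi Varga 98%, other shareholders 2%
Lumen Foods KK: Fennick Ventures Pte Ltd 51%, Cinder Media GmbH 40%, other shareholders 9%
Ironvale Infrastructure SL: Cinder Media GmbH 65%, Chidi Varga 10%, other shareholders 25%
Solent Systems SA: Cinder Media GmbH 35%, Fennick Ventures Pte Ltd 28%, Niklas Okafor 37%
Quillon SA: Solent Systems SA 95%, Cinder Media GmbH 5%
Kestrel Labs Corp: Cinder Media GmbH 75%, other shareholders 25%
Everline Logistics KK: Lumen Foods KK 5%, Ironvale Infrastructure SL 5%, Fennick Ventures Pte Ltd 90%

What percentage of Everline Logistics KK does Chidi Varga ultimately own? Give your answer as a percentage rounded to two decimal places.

94.87%

Chidi reaches Everline along 5 paths.
Via Fennick → Lumen: 98% × 51% × 5% = 2.499%.
Via Cinder → Lumen: 70% × 40% × 5% = 1.4%.
Via Cinder → Ironvale: 70% × 65% × 5% = 2.275%.
Via Ironvale: 10% × 5% = 0.5%.
Via Fennick: 98% × 90% = 88.2%.
Total: 2.499% + 1.4% + 2.275% + 0.5% + 88.2% = 94.874%.
Rounded: 94.87%.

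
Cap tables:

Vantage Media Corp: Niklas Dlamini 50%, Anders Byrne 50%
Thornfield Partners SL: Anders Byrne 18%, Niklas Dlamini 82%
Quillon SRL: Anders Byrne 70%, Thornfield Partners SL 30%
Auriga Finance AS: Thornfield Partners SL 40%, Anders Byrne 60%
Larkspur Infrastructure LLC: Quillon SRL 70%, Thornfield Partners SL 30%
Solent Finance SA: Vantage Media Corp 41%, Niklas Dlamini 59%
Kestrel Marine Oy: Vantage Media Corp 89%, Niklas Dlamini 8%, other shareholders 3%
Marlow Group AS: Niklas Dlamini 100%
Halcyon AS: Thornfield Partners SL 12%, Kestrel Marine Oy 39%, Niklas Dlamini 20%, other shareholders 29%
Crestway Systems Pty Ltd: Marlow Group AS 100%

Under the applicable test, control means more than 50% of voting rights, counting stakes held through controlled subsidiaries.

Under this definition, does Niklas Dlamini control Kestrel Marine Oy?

Niklas holds 82% of Thornfield, so Niklas controls Thornfield.
Niklas holds 59% of Solent, so Niklas controls Solent.
Niklas holds 100% of Marlow, so Niklas controls Marlow.
Marlow holds 100% of Crestway, so Niklas controls Crestway.
In Kestrel, Niklas's side holds only 8%, not > 50%.
So Niklas does not control Kestrel.

No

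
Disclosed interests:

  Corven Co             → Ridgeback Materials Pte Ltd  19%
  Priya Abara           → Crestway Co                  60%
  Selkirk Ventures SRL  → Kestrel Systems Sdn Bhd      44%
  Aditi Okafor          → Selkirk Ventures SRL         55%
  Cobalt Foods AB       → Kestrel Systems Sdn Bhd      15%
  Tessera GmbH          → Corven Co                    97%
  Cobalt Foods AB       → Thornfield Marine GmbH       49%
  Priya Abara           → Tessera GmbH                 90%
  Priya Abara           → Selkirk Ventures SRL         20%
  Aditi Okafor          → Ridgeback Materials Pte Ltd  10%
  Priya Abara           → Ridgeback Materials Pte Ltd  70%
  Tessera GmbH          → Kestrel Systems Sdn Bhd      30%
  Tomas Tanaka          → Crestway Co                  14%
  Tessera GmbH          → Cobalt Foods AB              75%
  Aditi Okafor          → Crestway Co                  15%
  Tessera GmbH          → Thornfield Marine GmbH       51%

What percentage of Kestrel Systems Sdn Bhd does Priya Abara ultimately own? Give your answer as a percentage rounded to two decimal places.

Priya reaches Kestrel along 3 paths.
Via Tessera → Cobalt: 90% × 75% × 15% = 10.125%.
Via Selkirk: 20% × 44% = 8.8%.
Via Tessera: 90% × 30% = 27%.
Total: 10.125% + 8.8% + 27% = 45.925%.
Rounded: 45.93%.

45.93%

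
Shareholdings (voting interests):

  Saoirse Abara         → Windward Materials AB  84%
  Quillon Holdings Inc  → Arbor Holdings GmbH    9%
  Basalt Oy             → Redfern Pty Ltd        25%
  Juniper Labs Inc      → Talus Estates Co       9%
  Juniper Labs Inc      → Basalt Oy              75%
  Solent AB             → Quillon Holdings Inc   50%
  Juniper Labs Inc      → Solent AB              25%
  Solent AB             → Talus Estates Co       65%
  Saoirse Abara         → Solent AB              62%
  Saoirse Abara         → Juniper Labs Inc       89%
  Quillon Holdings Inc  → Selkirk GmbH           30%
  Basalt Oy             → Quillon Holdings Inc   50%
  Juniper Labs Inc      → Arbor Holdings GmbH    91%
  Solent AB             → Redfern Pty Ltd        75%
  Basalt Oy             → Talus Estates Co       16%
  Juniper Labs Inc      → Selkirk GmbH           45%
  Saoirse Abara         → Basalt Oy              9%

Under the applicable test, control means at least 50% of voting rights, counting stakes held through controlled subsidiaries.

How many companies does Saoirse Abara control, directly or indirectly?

Saoirse holds 89% of Juniper, so Saoirse controls Juniper.
Saoirse and Juniper together hold 62% + 25% = 87% of Solent, so Saoirse controls Solent.
Juniper and Saoirse together hold 75% + 9% = 84% of Basalt, so Saoirse controls Basalt.
Basalt and Solent together hold 50% + 50% = 100% of Quillon, so Saoirse controls Quillon.
Solent and Juniper and Basalt together hold 65% + 9% + 16% = 90% of Talus, so Saoirse controls Talus.
Juniper and Quillon together hold 45% + 30% = 75% of Selkirk, so Saoirse controls Selkirk.
Saoirse holds 84% of Windward, so Saoirse controls Windward.
Quillon and Juniper together hold 9% + 91% = 100% of Arbor, so Saoirse controls Arbor.
Solent and Basalt together hold 75% + 25% = 100% of Redfern, so Saoirse controls Redfern.
Saoirse controls 9 companies.

9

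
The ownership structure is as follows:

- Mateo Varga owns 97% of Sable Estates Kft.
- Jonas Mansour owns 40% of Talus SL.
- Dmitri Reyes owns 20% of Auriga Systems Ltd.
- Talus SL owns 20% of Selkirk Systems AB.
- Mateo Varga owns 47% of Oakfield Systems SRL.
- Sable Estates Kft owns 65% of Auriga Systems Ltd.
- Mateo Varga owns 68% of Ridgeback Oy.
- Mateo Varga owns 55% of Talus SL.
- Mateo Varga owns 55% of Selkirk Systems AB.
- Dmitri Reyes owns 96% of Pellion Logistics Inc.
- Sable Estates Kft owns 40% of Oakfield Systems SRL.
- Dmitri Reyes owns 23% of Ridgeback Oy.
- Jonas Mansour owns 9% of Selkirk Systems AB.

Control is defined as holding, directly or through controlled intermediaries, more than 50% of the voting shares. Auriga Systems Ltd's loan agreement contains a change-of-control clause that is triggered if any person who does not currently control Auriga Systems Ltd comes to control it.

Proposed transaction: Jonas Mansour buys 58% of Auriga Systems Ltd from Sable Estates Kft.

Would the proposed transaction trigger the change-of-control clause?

The purchase adds only to Jonas's holdings (Sable's stake shrinks), so Jonas is the only person who could newly come to control Auriga.
Jonas's largest direct stake is 40% in Talus, which does not meet the threshold, so Jonas controls no company.
Neither Jonas nor any entity Jonas controls holds any voting interest in Auriga.
So before the transaction, Jonas does not control Auriga.
After the purchase, Jonas holds 58% of Auriga directly, and Sable's stake falls to 7%.
Jonas holds 58% of Auriga, so Jonas controls Auriga.
Jonas did not control Auriga before and does after, so the clause is triggered.

Yes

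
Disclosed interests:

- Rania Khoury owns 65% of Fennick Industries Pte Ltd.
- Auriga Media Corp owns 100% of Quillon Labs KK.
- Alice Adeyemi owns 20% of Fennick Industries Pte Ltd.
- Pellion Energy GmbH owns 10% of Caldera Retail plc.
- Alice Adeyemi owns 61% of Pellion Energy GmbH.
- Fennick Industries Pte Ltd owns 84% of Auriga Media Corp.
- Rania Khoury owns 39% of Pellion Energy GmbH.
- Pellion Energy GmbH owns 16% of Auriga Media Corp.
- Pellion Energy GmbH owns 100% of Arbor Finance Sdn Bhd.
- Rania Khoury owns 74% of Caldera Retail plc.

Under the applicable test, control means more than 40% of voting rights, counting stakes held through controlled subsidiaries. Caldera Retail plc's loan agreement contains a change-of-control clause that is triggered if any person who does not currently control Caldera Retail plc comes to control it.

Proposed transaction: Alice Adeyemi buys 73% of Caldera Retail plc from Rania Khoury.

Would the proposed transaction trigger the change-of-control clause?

Yes

The purchase adds only to Alice's holdings (Rania's stake shrinks), so Alice is the only person who could newly come to control Caldera.
Alice holds 61% of Pellion, so Alice controls Pellion.
Pellion holds 100% of Arbor, so Alice controls Arbor.
In Caldera, Alice's side holds only 10%, not > 40%.
So before the transaction, Alice does not control Caldera.
After the purchase, Alice holds 73% of Caldera directly, and Rania's stake falls to 1%.
Pellion and Alice together hold 10% + 73% = 83% of Caldera, so Alice controls Caldera.
Alice did not control Caldera before and does after, so the clause is triggered.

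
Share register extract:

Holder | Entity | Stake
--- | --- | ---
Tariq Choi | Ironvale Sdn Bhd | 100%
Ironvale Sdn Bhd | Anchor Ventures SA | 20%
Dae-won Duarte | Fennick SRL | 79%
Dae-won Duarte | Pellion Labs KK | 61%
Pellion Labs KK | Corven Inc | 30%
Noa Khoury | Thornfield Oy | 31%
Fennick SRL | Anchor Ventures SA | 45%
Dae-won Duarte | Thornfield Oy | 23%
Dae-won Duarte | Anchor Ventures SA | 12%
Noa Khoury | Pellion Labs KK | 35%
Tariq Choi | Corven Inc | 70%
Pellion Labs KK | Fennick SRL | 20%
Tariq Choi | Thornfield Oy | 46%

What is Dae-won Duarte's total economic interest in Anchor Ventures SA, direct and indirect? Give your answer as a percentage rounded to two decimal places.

Dae-won reaches Anchor along 3 paths.
Via Fennick: 79% × 45% = 35.55%.
Via Pellion → Fennick: 61% × 20% × 45% = 5.49%.
Direct stake: 12% = 12%.
Total: 35.55% + 5.49% + 12% = 53.04%.

53.04%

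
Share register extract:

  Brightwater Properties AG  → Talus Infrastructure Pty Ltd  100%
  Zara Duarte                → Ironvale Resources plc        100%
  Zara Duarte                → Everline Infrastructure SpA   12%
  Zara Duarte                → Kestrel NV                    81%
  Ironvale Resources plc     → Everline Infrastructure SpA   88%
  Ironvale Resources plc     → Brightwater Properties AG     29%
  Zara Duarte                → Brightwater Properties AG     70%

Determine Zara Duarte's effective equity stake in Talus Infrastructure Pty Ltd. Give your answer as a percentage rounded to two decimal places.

99.00%

Zara reaches Talus along 2 paths.
Via Brightwater: 70% × 100% = 70%.
Via Ironvale → Brightwater: 100% × 29% × 100% = 29%.
Total: 70% + 29% = 99%.
Rounded: 99.00%.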